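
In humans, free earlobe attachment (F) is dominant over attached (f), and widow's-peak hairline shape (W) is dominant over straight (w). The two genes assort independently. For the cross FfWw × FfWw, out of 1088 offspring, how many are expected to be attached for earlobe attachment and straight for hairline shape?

Dihybrid cross FfWw × FfWw — consider each gene separately:
earlobe attachment: Ff × Ff → 1 FF, 2 Ff, 1 ff → 3 F_ : 1 ff (out of 4)
hairline shape: Ww × Ww → 1 WW, 2 Ww, 1 ww → 3 W_ : 1 ww (out of 4)
Looking for: attached (ff) and straight (ww)
P(attached) = 1/4, P(straight) = 1/4
P(both) = 1/4 × 1/4 = 1/16
Expected count = 1/16 × 1088 = 68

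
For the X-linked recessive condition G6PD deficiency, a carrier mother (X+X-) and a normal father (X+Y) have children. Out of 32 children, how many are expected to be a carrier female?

Cross: X+X- × X+Y
Offspring: 1 X+X+, 1 X+Y, 1 X+X-, 1 X-Y
Probability of a carrier female: 1/4
Expected count = 1/4 × 32 = 8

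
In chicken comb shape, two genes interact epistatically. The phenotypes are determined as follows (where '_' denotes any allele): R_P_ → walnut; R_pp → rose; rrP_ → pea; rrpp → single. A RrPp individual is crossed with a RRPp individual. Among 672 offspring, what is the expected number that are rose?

Cross: RrPp × RRPp — consider each gene separately:
R gene: Rr × RR → 2 RR, 2 Rr → 4 R_ (out of 4)
P gene: Pp × Pp → 1 PP, 2 Pp, 1 pp → 3 P_ : 1 pp (out of 4)
Genotype classes (out of 4 × 4 = 16): R_P_ = 4×3 = 12; R_pp = 4×1 = 4
Apply the phenotype rules: R_P_ (12) → walnut; R_pp (4) → rose
Phenotype counts (out of 16): 12 walnut, 4 rose
rose: 4 out of 16 → fraction 1/4
Expected count = 1/4 × 672 = 168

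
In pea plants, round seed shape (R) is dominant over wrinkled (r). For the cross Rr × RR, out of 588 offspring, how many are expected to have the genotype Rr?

Punnett square for Rr × RR:
Offspring genotypes: 2 RR, 2 Rr
Total offspring: 4
Count with target: 2
Probability: 2/4 = 1/2
Expected count = 1/2 × 588 = 294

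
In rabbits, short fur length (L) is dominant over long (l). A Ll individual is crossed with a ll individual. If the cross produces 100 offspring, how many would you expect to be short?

Punnett square for Ll × ll:
Offspring genotypes: 2 Ll, 2 ll
short: 2, long: 2
short: 2 out of 4 → fraction 1/2
Expected count = 1/2 × 100 = 50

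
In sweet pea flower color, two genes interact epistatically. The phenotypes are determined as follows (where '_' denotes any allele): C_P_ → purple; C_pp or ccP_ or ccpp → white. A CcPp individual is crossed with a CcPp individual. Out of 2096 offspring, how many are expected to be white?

Cross: CcPp × CcPp — consider each gene separately:
C gene: Cc × Cc → 1 CC, 2 Cc, 1 cc → 3 C_ : 1 cc (out of 4)
P gene: Pp × Pp → 1 PP, 2 Pp, 1 pp → 3 P_ : 1 pp (out of 4)
Genotype classes (out of 4 × 4 = 16): C_P_ = 3×3 = 9; C_pp = 3×1 = 3; ccP_ = 1×3 = 3; ccpp = 1×1 = 1
Apply the phenotype rules: C_P_ (9) → purple; C_pp (3) + ccP_ (3) + ccpp (1) → white
Phenotype counts (out of 16): 9 purple, 7 white
white: 7 out of 16 → fraction 7/16
Expected count = 7/16 × 2096 = 917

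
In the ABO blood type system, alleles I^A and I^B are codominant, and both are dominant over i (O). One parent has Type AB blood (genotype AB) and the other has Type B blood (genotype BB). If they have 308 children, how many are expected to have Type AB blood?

Cross: AB × BB
Possible offspring genotypes: 2 AB, 2 BB
Blood type counts: 2 Type AB, 2 Type B
Probability of Type AB: 2/4 = 1/2
Expected count = 1/2 × 308 = 154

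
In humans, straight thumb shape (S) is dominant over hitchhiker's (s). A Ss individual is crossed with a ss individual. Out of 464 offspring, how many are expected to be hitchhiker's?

Punnett square for Ss × ss:
Offspring genotypes: 2 Ss, 2 ss
straight: 2, hitchhiker's: 2
hitchhiker's: 2 out of 4 → fraction 1/2
Expected count = 1/2 × 464 = 232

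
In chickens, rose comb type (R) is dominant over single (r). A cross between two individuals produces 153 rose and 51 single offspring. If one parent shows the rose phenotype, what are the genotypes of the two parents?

Observed offspring: 153 rose, 51 single
The observed ratio simplifies to 3:1. Single (rr) offspring appear, so each parent must contribute one r allele. The parent stated to show rose carries R, so it is Rr. The other parent is then either Rr or rr: Rr × rr would give a 1:1 split, whereas Rr × Rr gives 3:1 — matching the data. So both parents are heterozygous (Rr × Rr).
Parent genotypes: Rr × Rr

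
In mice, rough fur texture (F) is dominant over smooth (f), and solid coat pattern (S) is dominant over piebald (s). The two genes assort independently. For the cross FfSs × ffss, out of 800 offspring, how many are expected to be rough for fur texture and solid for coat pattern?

Dihybrid cross FfSs × ffss — consider each gene separately:
fur texture: Ff × ff → 2 Ff, 2 ff → 2 F_ : 2 ff (out of 4)
coat pattern: Ss × ss → 2 Ss, 2 ss → 2 S_ : 2 ss (out of 4)
Looking for: rough (F_) and solid (S_)
P(rough) = 2/4, P(solid) = 2/4
P(both) = 2/4 × 2/4 = 4/16 = 1/4
Expected count = 1/4 × 800 = 200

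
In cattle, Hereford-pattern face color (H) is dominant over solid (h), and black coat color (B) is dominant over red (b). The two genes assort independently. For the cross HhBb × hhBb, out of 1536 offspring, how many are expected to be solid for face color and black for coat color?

Dihybrid cross HhBb × hhBb — consider each gene separately:
face color: Hh × hh → 2 Hh, 2 hh → 2 H_ : 2 hh (out of 4)
coat color: Bb × Bb → 1 BB, 2 Bb, 1 bb → 3 B_ : 1 bb (out of 4)
Looking for: solid (hh) and black (B_)
P(solid) = 2/4, P(black) = 3/4
P(both) = 2/4 × 3/4 = 6/16 = 3/8
Expected count = 3/8 × 1536 = 576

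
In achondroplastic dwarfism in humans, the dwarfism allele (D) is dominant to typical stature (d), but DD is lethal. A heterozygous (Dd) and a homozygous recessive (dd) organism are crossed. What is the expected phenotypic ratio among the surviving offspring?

Cross: Dd × dd
Punnett square offspring (before lethality): 2 Dd, 2 dd
No DD offspring are produced in this cross.
Ratio: 1 achondroplastic dwarf : 1 typical stature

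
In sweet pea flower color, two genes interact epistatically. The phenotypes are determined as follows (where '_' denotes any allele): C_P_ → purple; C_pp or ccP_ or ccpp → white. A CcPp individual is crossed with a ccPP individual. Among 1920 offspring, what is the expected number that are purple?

Cross: CcPp × ccPP — consider each gene separately:
C gene: Cc × cc → 2 Cc, 2 cc → 2 C_ : 2 cc (out of 4)
P gene: Pp × PP → 2 PP, 2 Pp → 4 P_ (out of 4)
Genotype classes (out of 4 × 4 = 16): C_P_ = 2×4 = 8; ccP_ = 2×4 = 8
Apply the phenotype rules: C_P_ (8) → purple; ccP_ (8) → white
Phenotype counts (out of 16): 8 purple, 8 white
purple: 8 out of 16 → fraction 1/2
Expected count = 1/2 × 1920 = 960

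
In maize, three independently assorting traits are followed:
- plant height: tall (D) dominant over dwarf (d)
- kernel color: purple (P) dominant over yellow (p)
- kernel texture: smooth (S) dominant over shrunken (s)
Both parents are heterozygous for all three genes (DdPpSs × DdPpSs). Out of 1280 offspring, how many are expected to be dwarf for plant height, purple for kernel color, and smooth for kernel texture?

Trihybrid cross: DdPpSs × DdPpSs
Each trait segregates independently with a 3:1 phenotypic ratio, so each gene contributes 3/4 (dominant) or 1/4 (recessive).
Target: dwarf (plant height), purple (kernel color), smooth (kernel texture)
Probability = product of independent per-trait probabilities
= 1/4 × 3/4 × 3/4 = 9/64
Expected count = 9/64 × 1280 = 180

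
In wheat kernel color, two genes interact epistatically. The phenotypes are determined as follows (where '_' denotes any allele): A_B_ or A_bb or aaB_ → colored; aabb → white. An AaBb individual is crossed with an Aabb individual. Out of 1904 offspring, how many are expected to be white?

Cross: AaBb × Aabb — consider each gene separately:
A gene: Aa × Aa → 1 AA, 2 Aa, 1 aa → 3 A_ : 1 aa (out of 4)
B gene: Bb × bb → 2 Bb, 2 bb → 2 B_ : 2 bb (out of 4)
Genotype classes (out of 4 × 4 = 16): A_B_ = 3×2 = 6; A_bb = 3×2 = 6; aaB_ = 1×2 = 2; aabb = 1×2 = 2
Apply the phenotype rules: A_B_ (6) + A_bb (6) + aaB_ (2) → colored; aabb (2) → white
Phenotype counts (out of 16): 14 colored, 2 white
white: 2 out of 16 → fraction 1/8
Expected count = 1/8 × 1904 = 238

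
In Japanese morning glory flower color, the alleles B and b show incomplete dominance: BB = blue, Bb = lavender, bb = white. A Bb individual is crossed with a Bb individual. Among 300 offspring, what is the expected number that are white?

Punnett square for Bb × Bb:
Offspring genotypes: 1 BB, 2 Bb, 1 bb
Phenotype counts: 1 blue, 2 lavender, 1 white
white: 1 out of 4 → fraction 1/4
Expected count = 1/4 × 300 = 75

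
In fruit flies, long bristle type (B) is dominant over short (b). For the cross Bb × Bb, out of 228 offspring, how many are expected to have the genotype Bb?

Punnett square for Bb × Bb:
Offspring genotypes: 1 BB, 2 Bb, 1 bb
Total offspring: 4
Count with target: 2
Probability: 2/4 = 1/2
Expected count = 1/2 × 228 = 114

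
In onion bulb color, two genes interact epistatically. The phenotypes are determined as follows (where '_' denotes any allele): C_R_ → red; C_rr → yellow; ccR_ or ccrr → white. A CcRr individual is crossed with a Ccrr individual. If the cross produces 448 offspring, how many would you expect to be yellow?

Cross: CcRr × Ccrr — consider each gene separately:
C gene: Cc × Cc → 1 CC, 2 Cc, 1 cc → 3 C_ : 1 cc (out of 4)
R gene: Rr × rr → 2 Rr, 2 rr → 2 R_ : 2 rr (out of 4)
Genotype classes (out of 4 × 4 = 16): C_R_ = 3×2 = 6; C_rr = 3×2 = 6; ccR_ = 1×2 = 2; ccrr = 1×2 = 2
Apply the phenotype rules: C_R_ (6) → red; C_rr (6) → yellow; ccR_ (2) + ccrr (2) → white
Phenotype counts (out of 16): 6 red, 6 yellow, 4 white
yellow: 6 out of 16 → fraction 3/8
Expected count = 3/8 × 448 = 168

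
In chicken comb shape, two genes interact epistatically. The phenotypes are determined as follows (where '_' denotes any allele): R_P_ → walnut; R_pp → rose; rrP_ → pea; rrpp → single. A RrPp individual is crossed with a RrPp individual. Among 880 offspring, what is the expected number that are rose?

Cross: RrPp × RrPp — consider each gene separately:
R gene: Rr × Rr → 1 RR, 2 Rr, 1 rr → 3 R_ : 1 rr (out of 4)
P gene: Pp × Pp → 1 PP, 2 Pp, 1 pp → 3 P_ : 1 pp (out of 4)
Genotype classes (out of 4 × 4 = 16): R_P_ = 3×3 = 9; R_pp = 3×1 = 3; rrP_ = 1×3 = 3; rrpp = 1×1 = 1
Apply the phenotype rules: R_P_ (9) → walnut; R_pp (3) → rose; rrP_ (3) → pea; rrpp (1) → single
Phenotype counts (out of 16): 9 walnut, 3 rose, 3 pea, 1 single
rose: 3 out of 16 → fraction 3/16
Expected count = 3/16 × 880 = 165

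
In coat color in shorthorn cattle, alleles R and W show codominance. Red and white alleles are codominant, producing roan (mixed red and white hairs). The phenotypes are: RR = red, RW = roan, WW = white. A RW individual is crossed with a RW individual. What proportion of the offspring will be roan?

Punnett square for RW × RW:
Offspring genotypes: 1 RR, 2 RW, 1 WW
Phenotype counts: 1 red, 2 roan, 1 white
roan: 2 out of 4
Probability: 2/4 = 1/2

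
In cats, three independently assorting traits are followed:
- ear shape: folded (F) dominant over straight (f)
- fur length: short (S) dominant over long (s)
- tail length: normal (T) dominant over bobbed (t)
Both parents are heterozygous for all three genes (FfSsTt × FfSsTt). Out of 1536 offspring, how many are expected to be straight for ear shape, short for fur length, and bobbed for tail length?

Trihybrid cross: FfSsTt × FfSsTt
Each trait segregates independently with a 3:1 phenotypic ratio, so each gene contributes 3/4 (dominant) or 1/4 (recessive).
Target: straight (ear shape), short (fur length), bobbed (tail length)
Probability = product of independent per-trait probabilities
= 1/4 × 3/4 × 1/4 = 3/64
Expected count = 3/64 × 1536 = 72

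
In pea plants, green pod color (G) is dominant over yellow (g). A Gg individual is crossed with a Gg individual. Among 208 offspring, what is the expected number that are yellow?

Punnett square for Gg × Gg:
Offspring genotypes: 1 GG, 2 Gg, 1 gg
green: 3, yellow: 1
yellow: 1 out of 4 → fraction 1/4
Expected count = 1/4 × 208 = 52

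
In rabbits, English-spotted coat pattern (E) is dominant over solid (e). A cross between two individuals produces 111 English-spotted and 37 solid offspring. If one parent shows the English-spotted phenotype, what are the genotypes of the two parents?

Observed offspring: 111 English-spotted, 37 solid
The observed ratio simplifies to 3:1. Solid (ee) offspring appear, so each parent must contribute one e allele. The parent stated to show English-spotted carries E, so it is Ee. The other parent is then either Ee or ee: Ee × ee would give a 1:1 split, whereas Ee × Ee gives 3:1 — matching the data. So both parents are heterozygous (Ee × Ee).
Parent genotypes: Ee × Ee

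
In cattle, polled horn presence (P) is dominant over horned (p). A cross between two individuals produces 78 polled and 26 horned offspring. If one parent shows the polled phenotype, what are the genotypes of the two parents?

Observed offspring: 78 polled, 26 horned
The observed ratio simplifies to 3:1. Horned (pp) offspring appear, so each parent must contribute one p allele. The parent stated to show polled carries P, so it is Pp. The other parent is then either Pp or pp: Pp × pp would give a 1:1 split, whereas Pp × Pp gives 3:1 — matching the data. So both parents are heterozygous (Pp × Pp).
Parent genotypes: Pp × Pp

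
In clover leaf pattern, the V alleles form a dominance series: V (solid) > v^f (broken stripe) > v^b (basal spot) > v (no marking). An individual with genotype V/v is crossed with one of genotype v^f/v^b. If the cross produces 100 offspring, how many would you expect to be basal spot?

Cross: V/v × v^f/v^b
Allele dominance: V > v^f > v^b > v
Offspring genotypes: 1 V/v^f, 1 V/v^b, 1 v^f/v, 1 v^b/v
Phenotype counts: 2 solid, 1 broken stripe, 1 basal spot
basal spot: 1 out of 4 → fraction 1/4
Expected count = 1/4 × 100 = 25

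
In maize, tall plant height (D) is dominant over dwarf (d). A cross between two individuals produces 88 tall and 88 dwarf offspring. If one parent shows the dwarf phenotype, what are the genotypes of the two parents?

Observed offspring: 88 tall, 88 dwarf
The observed ratio simplifies to 1:1. One parent shows dwarf, so its genotype must be dd. A 1:1 offspring split requires the other parent to be heterozygous (Dd).
Parent genotypes: dd × Dd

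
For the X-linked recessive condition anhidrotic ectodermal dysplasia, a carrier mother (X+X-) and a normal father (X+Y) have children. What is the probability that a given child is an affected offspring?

Cross: X+X- × X+Y
Offspring: 1 X+X+, 1 X+Y, 1 X+X-, 1 X-Y
Probability of an affected offspring: 1/4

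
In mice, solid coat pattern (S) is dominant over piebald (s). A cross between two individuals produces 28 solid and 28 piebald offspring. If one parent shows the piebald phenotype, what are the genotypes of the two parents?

Observed offspring: 28 solid, 28 piebald
The observed ratio simplifies to 1:1. One parent shows piebald, so its genotype must be ss. A 1:1 offspring split requires the other parent to be heterozygous (Ss).
Parent genotypes: ss × Ss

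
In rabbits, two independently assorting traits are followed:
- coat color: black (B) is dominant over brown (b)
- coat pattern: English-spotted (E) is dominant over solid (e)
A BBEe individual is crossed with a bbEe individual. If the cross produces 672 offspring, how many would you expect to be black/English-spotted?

Dihybrid cross BBEe × bbEe — consider each gene separately:
coat color: BB × bb → 4 Bb → 4 B_ (out of 4)
coat pattern: Ee × Ee → 1 EE, 2 Ee, 1 ee → 3 E_ : 1 ee (out of 4)
Combine (counts out of 4 × 4 = 16): black/English-spotted (B_E_) = 4×3 = 12; black/solid (B_ee) = 4×1 = 4
Phenotype counts (out of 16): 12 black/English-spotted, 4 black/solid
black/English-spotted: 12 out of 16 → fraction 3/4
Expected count = 3/4 × 672 = 504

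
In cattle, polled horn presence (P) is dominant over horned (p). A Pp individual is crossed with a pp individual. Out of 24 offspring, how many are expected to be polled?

Punnett square for Pp × pp:
Offspring genotypes: 2 Pp, 2 pp
polled: 2, horned: 2
polled: 2 out of 4 → fraction 1/2
Expected count = 1/2 × 24 = 12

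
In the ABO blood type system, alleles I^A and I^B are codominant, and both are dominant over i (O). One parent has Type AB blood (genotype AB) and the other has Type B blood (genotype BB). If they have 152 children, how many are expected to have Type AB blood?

Cross: AB × BB
Possible offspring genotypes: 2 AB, 2 BB
Blood type counts: 2 Type AB, 2 Type B
Probability of Type AB: 2/4 = 1/2
Expected count = 1/2 × 152 = 76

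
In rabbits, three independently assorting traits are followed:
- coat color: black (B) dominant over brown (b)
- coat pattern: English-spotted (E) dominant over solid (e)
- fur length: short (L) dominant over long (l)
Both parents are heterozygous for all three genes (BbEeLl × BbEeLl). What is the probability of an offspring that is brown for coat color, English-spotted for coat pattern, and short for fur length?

Trihybrid cross: BbEeLl × BbEeLl
Each trait segregates independently with a 3:1 phenotypic ratio, so each gene contributes 3/4 (dominant) or 1/4 (recessive).
Target: brown (coat color), English-spotted (coat pattern), short (fur length)
Probability = product of independent per-trait probabilities
= 1/4 × 3/4 × 3/4 = 9/64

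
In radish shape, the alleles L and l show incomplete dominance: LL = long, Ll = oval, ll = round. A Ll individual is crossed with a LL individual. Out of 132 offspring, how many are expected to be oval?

Punnett square for Ll × LL:
Offspring genotypes: 2 LL, 2 Ll
Phenotype counts: 2 long, 2 oval
oval: 2 out of 4 → fraction 1/2
Expected count = 1/2 × 132 = 66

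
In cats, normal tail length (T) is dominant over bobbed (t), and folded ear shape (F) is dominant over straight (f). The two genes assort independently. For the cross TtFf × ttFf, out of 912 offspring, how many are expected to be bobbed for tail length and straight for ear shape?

Dihybrid cross TtFf × ttFf — consider each gene separately:
tail length: Tt × tt → 2 Tt, 2 tt → 2 T_ : 2 tt (out of 4)
ear shape: Ff × Ff → 1 FF, 2 Ff, 1 ff → 3 F_ : 1 ff (out of 4)
Looking for: bobbed (tt) and straight (ff)
P(bobbed) = 2/4, P(straight) = 1/4
P(both) = 2/4 × 1/4 = 2/16 = 1/8
Expected count = 1/8 × 912 = 114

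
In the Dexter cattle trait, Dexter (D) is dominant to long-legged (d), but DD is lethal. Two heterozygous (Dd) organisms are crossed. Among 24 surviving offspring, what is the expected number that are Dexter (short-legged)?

Cross: Dd × Dd
Punnett square offspring (before lethality): 1 DD, 2 Dd, 1 dd
The DD genotype is lethal (embryos die); surviving offspring: 2 Dd, 1 dd
Dexter (short-legged): 2 out of 3 → fraction 2/3
Expected count = 2/3 × 24 = 16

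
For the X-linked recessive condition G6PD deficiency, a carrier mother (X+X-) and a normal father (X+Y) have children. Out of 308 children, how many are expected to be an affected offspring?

Cross: X+X- × X+Y
Offspring: 1 X+X+, 1 X+Y, 1 X+X-, 1 X-Y
Probability of an affected offspring: 1/4
Expected count = 1/4 × 308 = 77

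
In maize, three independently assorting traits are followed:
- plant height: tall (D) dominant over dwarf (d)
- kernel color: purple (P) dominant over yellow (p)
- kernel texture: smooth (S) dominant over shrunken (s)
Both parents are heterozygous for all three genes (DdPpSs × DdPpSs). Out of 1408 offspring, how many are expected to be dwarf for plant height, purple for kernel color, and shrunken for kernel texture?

Trihybrid cross: DdPpSs × DdPpSs
Each trait segregates independently with a 3:1 phenotypic ratio, so each gene contributes 3/4 (dominant) or 1/4 (recessive).
Target: dwarf (plant height), purple (kernel color), shrunken (kernel texture)
Probability = product of independent per-trait probabilities
= 1/4 × 3/4 × 1/4 = 3/64
Expected count = 3/64 × 1408 = 66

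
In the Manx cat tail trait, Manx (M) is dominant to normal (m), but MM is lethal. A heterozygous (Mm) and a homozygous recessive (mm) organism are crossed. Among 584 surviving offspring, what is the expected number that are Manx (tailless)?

Cross: Mm × mm
Punnett square offspring (before lethality): 2 Mm, 2 mm
No MM offspring are produced in this cross.
Manx (tailless): 2 out of 4 → fraction 1/2
Expected count = 1/2 × 584 = 292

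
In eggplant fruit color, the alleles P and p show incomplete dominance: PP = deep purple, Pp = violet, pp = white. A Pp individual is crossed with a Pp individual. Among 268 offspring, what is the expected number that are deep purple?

Punnett square for Pp × Pp:
Offspring genotypes: 1 PP, 2 Pp, 1 pp
Phenotype counts: 1 deep purple, 2 violet, 1 white
deep purple: 1 out of 4 → fraction 1/4
Expected count = 1/4 × 268 = 67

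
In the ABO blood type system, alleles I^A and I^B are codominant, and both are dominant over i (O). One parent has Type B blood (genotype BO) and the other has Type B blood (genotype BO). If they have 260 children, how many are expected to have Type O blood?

Cross: BO × BO
Possible offspring genotypes: 1 BB, 2 BO, 1 OO
Blood type counts: 3 Type B, 1 Type O
Probability of Type O: 1/4
Expected count = 1/4 × 260 = 65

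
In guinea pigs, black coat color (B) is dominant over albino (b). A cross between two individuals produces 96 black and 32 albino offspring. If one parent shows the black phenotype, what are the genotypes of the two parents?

Observed offspring: 96 black, 32 albino
The observed ratio simplifies to 3:1. Albino (bb) offspring appear, so each parent must contribute one b allele. The parent stated to show black carries B, so it is Bb. The other parent is then either Bb or bb: Bb × bb would give a 1:1 split, whereas Bb × Bb gives 3:1 — matching the data. So both parents are heterozygous (Bb × Bb).
Parent genotypes: Bb × Bb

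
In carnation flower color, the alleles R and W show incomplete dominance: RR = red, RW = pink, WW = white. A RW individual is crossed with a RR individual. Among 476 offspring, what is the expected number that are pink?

Punnett square for RW × RR:
Offspring genotypes: 2 RR, 2 RW
Phenotype counts: 2 red, 2 pink
pink: 2 out of 4 → fraction 1/2
Expected count = 1/2 × 476 = 238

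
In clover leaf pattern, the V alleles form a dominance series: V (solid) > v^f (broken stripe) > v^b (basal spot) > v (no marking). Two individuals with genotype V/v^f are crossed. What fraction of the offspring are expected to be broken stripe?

Cross: V/v^f × V/v^f
Allele dominance: V > v^f > v^b > v
Offspring genotypes: 1 V/V, 2 V/v^f, 1 v^f/v^f
Phenotype counts: 3 solid, 1 broken stripe
broken stripe: 1 out of 4
Probability: 1/4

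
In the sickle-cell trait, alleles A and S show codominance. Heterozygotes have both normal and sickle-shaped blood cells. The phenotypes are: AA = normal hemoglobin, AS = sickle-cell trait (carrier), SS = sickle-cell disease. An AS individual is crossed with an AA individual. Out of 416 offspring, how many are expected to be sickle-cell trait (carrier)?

Punnett square for AS × AA:
Offspring genotypes: 2 AA, 2 AS
Phenotype counts: 2 normal hemoglobin, 2 sickle-cell trait (carrier)
sickle-cell trait (carrier): 2 out of 4 → fraction 1/2
Expected count = 1/2 × 416 = 208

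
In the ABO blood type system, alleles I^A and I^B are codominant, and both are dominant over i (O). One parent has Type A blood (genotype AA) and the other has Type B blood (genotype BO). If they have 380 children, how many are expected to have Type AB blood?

Cross: AA × BO
Possible offspring genotypes: 2 AB, 2 AO
Blood type counts: 2 Type AB, 2 Type A
Probability of Type AB: 2/4 = 1/2
Expected count = 1/2 × 380 = 190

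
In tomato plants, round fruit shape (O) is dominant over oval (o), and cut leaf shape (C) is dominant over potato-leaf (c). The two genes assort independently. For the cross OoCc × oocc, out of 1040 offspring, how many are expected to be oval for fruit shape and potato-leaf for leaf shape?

Dihybrid cross OoCc × oocc — consider each gene separately:
fruit shape: Oo × oo → 2 Oo, 2 oo → 2 O_ : 2 oo (out of 4)
leaf shape: Cc × cc → 2 Cc, 2 cc → 2 C_ : 2 cc (out of 4)
Looking for: oval (oo) and potato-leaf (cc)
P(oval) = 2/4, P(potato-leaf) = 2/4
P(both) = 2/4 × 2/4 = 4/16 = 1/4
Expected count = 1/4 × 1040 = 260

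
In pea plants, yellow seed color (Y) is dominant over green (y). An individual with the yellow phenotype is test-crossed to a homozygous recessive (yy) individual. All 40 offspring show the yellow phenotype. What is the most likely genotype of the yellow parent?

Test cross: ? × yy
All offspring are yellow.
If the unknown parent were heterozygous (Yy), about half of 40 offspring would be green; none are. The unknown parent is most likely homozygous dominant (YY).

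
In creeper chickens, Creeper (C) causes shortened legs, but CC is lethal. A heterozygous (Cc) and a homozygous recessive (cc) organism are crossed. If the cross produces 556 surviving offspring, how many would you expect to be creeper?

Cross: Cc × cc
Punnett square offspring (before lethality): 2 Cc, 2 cc
No CC offspring are produced in this cross.
creeper: 2 out of 4 → fraction 1/2
Expected count = 1/2 × 556 = 278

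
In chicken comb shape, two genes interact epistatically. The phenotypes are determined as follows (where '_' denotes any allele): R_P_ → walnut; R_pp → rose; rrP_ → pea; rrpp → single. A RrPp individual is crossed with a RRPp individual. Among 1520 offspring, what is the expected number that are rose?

Cross: RrPp × RRPp — consider each gene separately:
R gene: Rr × RR → 2 RR, 2 Rr → 4 R_ (out of 4)
P gene: Pp × Pp → 1 PP, 2 Pp, 1 pp → 3 P_ : 1 pp (out of 4)
Genotype classes (out of 4 × 4 = 16): R_P_ = 4×3 = 12; R_pp = 4×1 = 4
Apply the phenotype rules: R_P_ (12) → walnut; R_pp (4) → rose
Phenotype counts (out of 16): 12 walnut, 4 rose
rose: 4 out of 16 → fraction 1/4
Expected count = 1/4 × 1520 = 380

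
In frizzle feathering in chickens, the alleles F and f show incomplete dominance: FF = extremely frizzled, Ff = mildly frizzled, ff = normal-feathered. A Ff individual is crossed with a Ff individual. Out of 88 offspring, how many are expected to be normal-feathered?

Punnett square for Ff × Ff:
Offspring genotypes: 1 FF, 2 Ff, 1 ff
Phenotype counts: 1 extremely frizzled, 2 mildly frizzled, 1 normal-feathered
normal-feathered: 1 out of 4 → fraction 1/4
Expected count = 1/4 × 88 = 22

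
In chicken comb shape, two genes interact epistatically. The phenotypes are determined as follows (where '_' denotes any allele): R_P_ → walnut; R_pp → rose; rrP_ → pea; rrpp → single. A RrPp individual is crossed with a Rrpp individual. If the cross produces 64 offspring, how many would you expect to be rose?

Cross: RrPp × Rrpp — consider each gene separately:
R gene: Rr × Rr → 1 RR, 2 Rr, 1 rr → 3 R_ : 1 rr (out of 4)
P gene: Pp × pp → 2 Pp, 2 pp → 2 P_ : 2 pp (out of 4)
Genotype classes (out of 4 × 4 = 16): R_P_ = 3×2 = 6; R_pp = 3×2 = 6; rrP_ = 1×2 = 2; rrpp = 1×2 = 2
Apply the phenotype rules: R_P_ (6) → walnut; R_pp (6) → rose; rrP_ (2) → pea; rrpp (2) → single
Phenotype counts (out of 16): 6 walnut, 6 rose, 2 pea, 2 single
rose: 6 out of 16 → fraction 3/8
Expected count = 3/8 × 64 = 24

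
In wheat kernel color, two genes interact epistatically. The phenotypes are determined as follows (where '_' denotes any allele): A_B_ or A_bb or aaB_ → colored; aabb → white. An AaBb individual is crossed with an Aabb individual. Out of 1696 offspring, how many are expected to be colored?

Cross: AaBb × Aabb — consider each gene separately:
A gene: Aa × Aa → 1 AA, 2 Aa, 1 aa → 3 A_ : 1 aa (out of 4)
B gene: Bb × bb → 2 Bb, 2 bb → 2 B_ : 2 bb (out of 4)
Genotype classes (out of 4 × 4 = 16): A_B_ = 3×2 = 6; A_bb = 3×2 = 6; aaB_ = 1×2 = 2; aabb = 1×2 = 2
Apply the phenotype rules: A_B_ (6) + A_bb (6) + aaB_ (2) → colored; aabb (2) → white
Phenotype counts (out of 16): 14 colored, 2 white
colored: 14 out of 16 → fraction 7/8
Expected count = 7/8 × 1696 = 1484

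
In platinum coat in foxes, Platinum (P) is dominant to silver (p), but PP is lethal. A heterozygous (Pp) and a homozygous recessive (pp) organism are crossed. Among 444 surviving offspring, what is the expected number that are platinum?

Cross: Pp × pp
Punnett square offspring (before lethality): 2 Pp, 2 pp
No PP offspring are produced in this cross.
platinum: 2 out of 4 → fraction 1/2
Expected count = 1/2 × 444 = 222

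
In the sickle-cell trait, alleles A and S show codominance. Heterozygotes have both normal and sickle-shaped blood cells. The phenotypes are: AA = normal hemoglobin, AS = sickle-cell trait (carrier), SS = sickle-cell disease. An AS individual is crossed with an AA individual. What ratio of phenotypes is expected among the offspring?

Punnett square for AS × AA:
Offspring genotypes: 2 AA, 2 AS
Phenotype counts: 2 normal hemoglobin, 2 sickle-cell trait (carrier)
Ratio: 1 normal hemoglobin : 1 sickle-cell trait (carrier)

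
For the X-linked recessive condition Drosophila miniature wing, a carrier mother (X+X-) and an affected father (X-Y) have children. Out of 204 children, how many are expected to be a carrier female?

Cross: X+X- × X-Y
Offspring: 1 X+X-, 1 X+Y, 1 X-X-, 1 X-Y
Probability of a carrier female: 1/4
Expected count = 1/4 × 204 = 51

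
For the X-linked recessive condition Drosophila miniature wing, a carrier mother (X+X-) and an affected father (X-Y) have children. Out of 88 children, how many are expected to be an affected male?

Cross: X+X- × X-Y
Offspring: 1 X+X-, 1 X+Y, 1 X-X-, 1 X-Y
Probability of an affected male: 1/4
Expected count = 1/4 × 88 = 22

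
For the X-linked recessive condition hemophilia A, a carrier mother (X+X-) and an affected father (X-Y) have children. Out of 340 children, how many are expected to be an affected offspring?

Cross: X+X- × X-Y
Offspring: 1 X+X-, 1 X+Y, 1 X-X-, 1 X-Y
Probability of an affected offspring: 2/4 = 1/2
Expected count = 1/2 × 340 = 170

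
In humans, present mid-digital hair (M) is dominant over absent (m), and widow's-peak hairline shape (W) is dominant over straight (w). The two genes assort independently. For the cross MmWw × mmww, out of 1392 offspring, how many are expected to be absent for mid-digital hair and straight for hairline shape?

Dihybrid cross MmWw × mmww — consider each gene separately:
mid-digital hair: Mm × mm → 2 Mm, 2 mm → 2 M_ : 2 mm (out of 4)
hairline shape: Ww × ww → 2 Ww, 2 ww → 2 W_ : 2 ww (out of 4)
Looking for: absent (mm) and straight (ww)
P(absent) = 2/4, P(straight) = 2/4
P(both) = 2/4 × 2/4 = 4/16 = 1/4
Expected count = 1/4 × 1392 = 348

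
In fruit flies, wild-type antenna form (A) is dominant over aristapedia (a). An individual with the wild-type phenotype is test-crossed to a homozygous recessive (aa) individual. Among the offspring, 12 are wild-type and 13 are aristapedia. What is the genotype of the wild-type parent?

Test cross: ? × aa
Offspring: 12 wild-type, 13 aristapedia — approximately 1:1.
A 1:1 ratio in a test cross indicates the unknown parent is heterozygous (Aa).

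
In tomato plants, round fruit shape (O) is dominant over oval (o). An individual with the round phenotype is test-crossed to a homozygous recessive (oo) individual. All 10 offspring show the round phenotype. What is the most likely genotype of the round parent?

Test cross: ? × oo
All offspring are round.
If the unknown parent were heterozygous (Oo), about half of 10 offspring would be oval; none are. The unknown parent is most likely homozygous dominant (OO).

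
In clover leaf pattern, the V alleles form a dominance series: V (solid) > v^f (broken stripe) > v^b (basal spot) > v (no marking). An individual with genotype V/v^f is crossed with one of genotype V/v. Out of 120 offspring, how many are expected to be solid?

Cross: V/v^f × V/v
Allele dominance: V > v^f > v^b > v
Offspring genotypes: 1 V/V, 1 V/v, 1 V/v^f, 1 v^f/v
Phenotype counts: 3 solid, 1 broken stripe
solid: 3 out of 4 → fraction 3/4
Expected count = 3/4 × 120 = 90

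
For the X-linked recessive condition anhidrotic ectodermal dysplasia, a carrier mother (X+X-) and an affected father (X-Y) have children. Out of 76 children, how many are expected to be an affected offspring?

Cross: X+X- × X-Y
Offspring: 1 X+X-, 1 X+Y, 1 X-X-, 1 X-Y
Probability of an affected offspring: 2/4 = 1/2
Expected count = 1/2 × 76 = 38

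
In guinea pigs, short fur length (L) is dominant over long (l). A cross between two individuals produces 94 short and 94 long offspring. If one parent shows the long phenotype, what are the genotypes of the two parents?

Observed offspring: 94 short, 94 long
The observed ratio simplifies to 1:1. One parent shows long, so its genotype must be ll. A 1:1 offspring split requires the other parent to be heterozygous (Ll).
Parent genotypes: ll × Ll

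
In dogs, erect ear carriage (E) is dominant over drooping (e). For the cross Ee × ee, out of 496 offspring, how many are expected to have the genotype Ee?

Punnett square for Ee × ee:
Offspring genotypes: 2 Ee, 2 ee
Total offspring: 4
Count with target: 2
Probability: 2/4 = 1/2
Expected count = 1/2 × 496 = 248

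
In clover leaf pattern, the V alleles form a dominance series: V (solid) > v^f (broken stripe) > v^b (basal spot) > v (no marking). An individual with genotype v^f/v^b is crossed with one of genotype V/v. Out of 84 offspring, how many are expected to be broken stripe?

Cross: v^f/v^b × V/v
Allele dominance: V > v^f > v^b > v
Offspring genotypes: 1 V/v^f, 1 v^f/v, 1 V/v^b, 1 v^b/v
Phenotype counts: 2 solid, 1 broken stripe, 1 basal spot
broken stripe: 1 out of 4 → fraction 1/4
Expected count = 1/4 × 84 = 21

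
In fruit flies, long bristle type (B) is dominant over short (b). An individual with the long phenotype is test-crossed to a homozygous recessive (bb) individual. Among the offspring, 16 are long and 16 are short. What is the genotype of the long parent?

Test cross: ? × bb
Offspring: 16 long, 16 short — approximately 1:1.
A 1:1 ratio in a test cross indicates the unknown parent is heterozygous (Bb).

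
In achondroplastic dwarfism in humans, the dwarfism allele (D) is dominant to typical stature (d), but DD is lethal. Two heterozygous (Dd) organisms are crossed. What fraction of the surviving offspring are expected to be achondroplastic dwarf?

Cross: Dd × Dd
Punnett square offspring (before lethality): 1 DD, 2 Dd, 1 dd
The DD genotype is lethal (embryos die); surviving offspring: 2 Dd, 1 dd
achondroplastic dwarf: 2 out of 3
Probability: 2/3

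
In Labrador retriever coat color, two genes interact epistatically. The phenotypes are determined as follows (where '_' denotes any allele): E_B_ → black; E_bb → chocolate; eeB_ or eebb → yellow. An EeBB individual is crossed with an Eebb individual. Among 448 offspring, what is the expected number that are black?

Cross: EeBB × Eebb — consider each gene separately:
E gene: Ee × Ee → 1 EE, 2 Ee, 1 ee → 3 E_ : 1 ee (out of 4)
B gene: BB × bb → 4 Bb → 4 B_ (out of 4)
Genotype classes (out of 4 × 4 = 16): E_B_ = 3×4 = 12; eeB_ = 1×4 = 4
Apply the phenotype rules: E_B_ (12) → black; eeB_ (4) → yellow
Phenotype counts (out of 16): 12 black, 4 yellow
black: 12 out of 16 → fraction 3/4
Expected count = 3/4 × 448 = 336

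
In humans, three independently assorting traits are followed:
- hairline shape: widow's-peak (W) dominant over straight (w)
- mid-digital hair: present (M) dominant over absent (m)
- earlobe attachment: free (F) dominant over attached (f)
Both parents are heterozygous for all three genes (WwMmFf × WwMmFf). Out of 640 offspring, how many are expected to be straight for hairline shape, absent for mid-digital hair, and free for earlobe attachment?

Trihybrid cross: WwMmFf × WwMmFf
Each trait segregates independently with a 3:1 phenotypic ratio, so each gene contributes 3/4 (dominant) or 1/4 (recessive).
Target: straight (hairline shape), absent (mid-digital hair), free (earlobe attachment)
Probability = product of independent per-trait probabilities
= 1/4 × 1/4 × 3/4 = 3/64
Expected count = 3/64 × 640 = 30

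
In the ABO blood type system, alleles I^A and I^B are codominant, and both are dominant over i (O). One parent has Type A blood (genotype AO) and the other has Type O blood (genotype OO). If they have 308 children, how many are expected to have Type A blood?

Cross: AO × OO
Possible offspring genotypes: 2 AO, 2 OO
Blood type counts: 2 Type A, 2 Type O
Probability of Type A: 2/4 = 1/2
Expected count = 1/2 × 308 = 154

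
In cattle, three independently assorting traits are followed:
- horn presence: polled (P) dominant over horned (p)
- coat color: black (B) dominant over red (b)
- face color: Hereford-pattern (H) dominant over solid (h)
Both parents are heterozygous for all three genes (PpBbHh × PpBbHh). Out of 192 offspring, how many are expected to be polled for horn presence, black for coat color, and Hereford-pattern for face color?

Trihybrid cross: PpBbHh × PpBbHh
Each trait segregates independently with a 3:1 phenotypic ratio, so each gene contributes 3/4 (dominant) or 1/4 (recessive).
Target: polled (horn presence), black (coat color), Hereford-pattern (face color)
Probability = product of independent per-trait probabilities
= 3/4 × 3/4 × 3/4 = 27/64
Expected count = 27/64 × 192 = 81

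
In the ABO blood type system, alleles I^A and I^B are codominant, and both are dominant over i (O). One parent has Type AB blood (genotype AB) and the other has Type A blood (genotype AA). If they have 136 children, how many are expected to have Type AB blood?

Cross: AB × AA
Possible offspring genotypes: 2 AA, 2 AB
Blood type counts: 2 Type A, 2 Type AB
Probability of Type AB: 2/4 = 1/2
Expected count = 1/2 × 136 = 68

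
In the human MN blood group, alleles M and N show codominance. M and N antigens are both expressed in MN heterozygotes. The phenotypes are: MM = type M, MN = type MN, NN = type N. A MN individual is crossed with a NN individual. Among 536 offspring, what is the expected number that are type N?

Punnett square for MN × NN:
Offspring genotypes: 2 MN, 2 NN
Phenotype counts: 2 type MN, 2 type N
type N: 2 out of 4 → fraction 1/2
Expected count = 1/2 × 536 = 268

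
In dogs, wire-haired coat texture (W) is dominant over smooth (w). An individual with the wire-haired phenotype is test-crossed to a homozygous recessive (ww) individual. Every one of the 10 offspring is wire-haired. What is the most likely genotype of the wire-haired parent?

Test cross: ? × ww
All offspring are wire-haired.
If the unknown parent were heterozygous (Ww), about half of 10 offspring would be smooth; none are. The unknown parent is most likely homozygous dominant (WW).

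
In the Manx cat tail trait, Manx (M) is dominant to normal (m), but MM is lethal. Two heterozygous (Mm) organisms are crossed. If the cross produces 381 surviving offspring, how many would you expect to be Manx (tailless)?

Cross: Mm × Mm
Punnett square offspring (before lethality): 1 MM, 2 Mm, 1 mm
The MM genotype is lethal (embryos die); surviving offspring: 2 Mm, 1 mm
Manx (tailless): 2 out of 3 → fraction 2/3
Expected count = 2/3 × 381 = 254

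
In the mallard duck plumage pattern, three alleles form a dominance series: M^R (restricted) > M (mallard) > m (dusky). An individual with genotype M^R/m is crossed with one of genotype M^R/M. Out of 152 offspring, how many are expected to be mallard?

Cross: M^R/m × M^R/M
Allele dominance: M^R > M > m
Offspring genotypes: 1 M^R/M^R, 1 M^R/M, 1 M^R/m, 1 M/m
Phenotype counts: 3 restricted, 1 mallard
mallard: 1 out of 4 → fraction 1/4
Expected count = 1/4 × 152 = 38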